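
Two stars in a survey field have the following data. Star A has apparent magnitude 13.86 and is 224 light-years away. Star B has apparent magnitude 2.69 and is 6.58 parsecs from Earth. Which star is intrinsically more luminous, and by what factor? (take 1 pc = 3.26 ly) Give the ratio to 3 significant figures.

Star A: d = 224 ly / 3.26 = 68.71 pc
Star A: M = m − 5 log₁₀ d + 5 = 13.86 − 5·1.8370 + 5 = 9.675
Star B: M = m − 5 log₁₀ d + 5 = 2.69 − 5·0.8182 + 5 = 3.599
ΔM = M_A − M_B = 9.675 − (3.599) = 6.076; smaller M is more luminous → Star B.
L ratio = 10^(0.4 |ΔM|) = 10^2.430 = 269.4

Star B is more luminous, by a factor of 269.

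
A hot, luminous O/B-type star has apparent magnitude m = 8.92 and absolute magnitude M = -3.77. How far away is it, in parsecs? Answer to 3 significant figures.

μ = m − M = 12.690
m − M = 5 log₁₀ d − 5
log₁₀ d = (m − M)/5 + 1 = 3.5380
d = 10^3.5380 = 3451 pc

d ≈ 3450 pc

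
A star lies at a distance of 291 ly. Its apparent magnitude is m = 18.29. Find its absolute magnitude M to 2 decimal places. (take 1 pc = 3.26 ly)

M ≈ 13.54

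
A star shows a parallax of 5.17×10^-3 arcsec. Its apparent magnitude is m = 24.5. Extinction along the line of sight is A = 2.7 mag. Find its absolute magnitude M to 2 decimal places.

M ≈ 15.37

d = 1/p = 1/5.17×10^-3″ = 193.4 pc
5 log₁₀(d/10 pc) = 5 log₁₀(193.4) − 5 = 6.433
M = m − 5 log₁₀(d/10) − A = 24.5 − 6.433 − 2.7 = 15.367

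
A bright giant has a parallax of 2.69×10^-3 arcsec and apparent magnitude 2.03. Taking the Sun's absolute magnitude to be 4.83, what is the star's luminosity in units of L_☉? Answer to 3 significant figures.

L/L_☉ ≈ 18200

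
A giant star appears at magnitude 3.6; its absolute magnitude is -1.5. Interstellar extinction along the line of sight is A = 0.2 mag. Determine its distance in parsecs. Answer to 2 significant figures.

m − M = 5 log₁₀(d/10 pc) + A  ⇒  3.6 − (-1.5) − 0.2 = 5 log₁₀(d/10)
4.900 = 5 log₁₀(d/10)
log₁₀ d = (m − M − A)/5 + 1 = 1.9800
d = 10^1.9800 = 95.50 pc

d ≈ 95 pc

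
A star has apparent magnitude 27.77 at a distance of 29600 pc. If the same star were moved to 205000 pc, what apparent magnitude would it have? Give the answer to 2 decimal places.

Flux ∝ 1/d², so Δm = 5 log₁₀(d₂/d₁) = 5 log₁₀(205000/29600) = 4.202
m₂ = m₁ + Δm = 27.77 + (4.202) = 31.972

m ≈ 31.97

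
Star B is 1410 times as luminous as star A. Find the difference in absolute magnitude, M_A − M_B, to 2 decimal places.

M_A − M_B ≈ 7.87

Pogson: ΔM = −2.5 log₁₀(ratio) = −2.5 log₁₀(1410) = −2.5 × 3.1492 = -7.873
Star B is brighter so has the smaller magnitude: M_A − M_B is positive.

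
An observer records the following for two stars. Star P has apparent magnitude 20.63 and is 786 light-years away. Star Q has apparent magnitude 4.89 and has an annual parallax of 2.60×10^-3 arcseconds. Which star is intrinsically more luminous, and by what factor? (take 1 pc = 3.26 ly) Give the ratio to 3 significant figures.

Star Q is more luminous, by a factor of 5.03×10^6.

Star P: d = 786 ly / 3.26 = 241.1 pc
Star P: M = m − 5 log₁₀ d + 5 = 20.63 − 5·2.3822 + 5 = 13.719
Star Q: d = 1/p = 1/2.60×10^-3″ = 384.6 pc
Star Q: M = m − 5 log₁₀ d + 5 = 4.89 − 5·2.5850 + 5 = -3.035
ΔM = M_P − M_Q = 13.719 − (-3.035) = 16.754; smaller M is more luminous → Star Q.
L ratio = 10^(0.4 |ΔM|) = 10^6.702 = 5.031×10^6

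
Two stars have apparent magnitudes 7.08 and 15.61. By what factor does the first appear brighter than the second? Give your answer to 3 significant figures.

Δm = 7.08 − (15.61) = -8.53
Flux ratio = 10^(−0.4 Δm) = 10^(−0.4 × -8.53) = 10^3.412 = 2582

2580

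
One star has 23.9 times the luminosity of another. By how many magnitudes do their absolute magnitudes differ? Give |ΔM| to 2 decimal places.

|ΔM| ≈ 3.45

Pogson: ΔM = −2.5 log₁₀(ratio) = −2.5 log₁₀(23.9) = −2.5 × 1.3784 = -3.446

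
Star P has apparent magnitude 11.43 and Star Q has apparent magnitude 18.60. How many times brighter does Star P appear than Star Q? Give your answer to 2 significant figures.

Magnitude difference = -7.17
Flux ratio = 10^(−0.4 Δm) = 10^(−0.4 × -7.17) = 10^2.868 = 737.9

740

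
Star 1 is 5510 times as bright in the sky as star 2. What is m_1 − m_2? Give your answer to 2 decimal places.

Pogson: Δm = −2.5 log₁₀(ratio) = −2.5 log₁₀(5510) = −2.5 × 3.7412 = -9.353
Star 1 is brighter, so it has the smaller magnitude: the difference is negative.

m_1 − m_2 ≈ -9.35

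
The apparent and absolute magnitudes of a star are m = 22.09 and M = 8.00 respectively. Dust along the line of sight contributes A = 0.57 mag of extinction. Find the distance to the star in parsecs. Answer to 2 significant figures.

m − M = 5 log₁₀(d/10 pc) + A  ⇒  22.09 − (8.00) − 0.57 = 5 log₁₀(d/10)
13.520 = 5 log₁₀(d/10)
log₁₀ d = (m − M − A)/5 + 1 = 3.7040
d = 10^3.7040 = 5058 pc

d ≈ 5100 pc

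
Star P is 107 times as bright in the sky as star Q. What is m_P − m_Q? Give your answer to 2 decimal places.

Pogson: Δm = −2.5 log₁₀(ratio) = −2.5 log₁₀(107) = −2.5 × 2.0294 = -5.073
Star P is brighter, so it has the smaller magnitude: the difference is negative.

m_P − m_Q ≈ -5.07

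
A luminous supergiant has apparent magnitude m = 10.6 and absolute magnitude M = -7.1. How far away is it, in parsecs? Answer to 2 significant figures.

μ = m − M = 17.700
m − M = 5 log₁₀ d − 5
log₁₀ d = (m − M)/5 + 1 = 4.5400
d = 10^4.5400 = 34670 pc

d ≈ 35000 pc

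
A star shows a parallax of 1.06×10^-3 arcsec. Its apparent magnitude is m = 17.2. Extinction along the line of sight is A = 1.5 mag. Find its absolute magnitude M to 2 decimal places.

M ≈ 5.83

d = 1/p = 1/1.06×10^-3″ = 943.4 pc
5 log₁₀(d/10 pc) = 5 log₁₀(943.4) − 5 = 9.873
M = m − 5 log₁₀(d/10) − A = 17.2 − 9.873 − 1.5 = 5.827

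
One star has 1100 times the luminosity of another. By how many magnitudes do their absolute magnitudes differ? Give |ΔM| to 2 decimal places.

Pogson: ΔM = −2.5 log₁₀(ratio) = −2.5 log₁₀(1100) = −2.5 × 3.0414 = -7.603

|ΔM| ≈ 7.60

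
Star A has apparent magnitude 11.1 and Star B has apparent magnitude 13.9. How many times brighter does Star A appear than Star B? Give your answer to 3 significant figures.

Δm = 11.1 − (13.9) = -2.8
Flux ratio = 10^(−0.4 Δm) = 10^(−0.4 × -2.8) = 10^1.120 = 13.18

13.2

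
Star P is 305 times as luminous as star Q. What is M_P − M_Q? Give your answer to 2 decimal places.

Pogson: ΔM = −2.5 log₁₀(ratio) = −2.5 log₁₀(305) = −2.5 × 2.4843 = -6.211
Star P is brighter, so it has the smaller magnitude: the difference is negative.

M_P − M_Q ≈ -6.21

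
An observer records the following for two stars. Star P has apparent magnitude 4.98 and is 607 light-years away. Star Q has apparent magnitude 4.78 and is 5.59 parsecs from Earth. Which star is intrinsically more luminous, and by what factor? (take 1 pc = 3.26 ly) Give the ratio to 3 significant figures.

Star P is more luminous, by a factor of 923.

Star P: d = 607 ly / 3.26 = 186.2 pc
Star P: M = m − 5 log₁₀ d + 5 = 4.98 − 5·2.2700 + 5 = -1.370
Star Q: M = m − 5 log₁₀ d + 5 = 4.78 − 5·0.7474 + 5 = 6.043
ΔM = M_P − M_Q = -1.370 − (6.043) = -7.413; smaller M is more luminous → Star P.
L ratio = 10^(0.4 |ΔM|) = 10^2.965 = 922.8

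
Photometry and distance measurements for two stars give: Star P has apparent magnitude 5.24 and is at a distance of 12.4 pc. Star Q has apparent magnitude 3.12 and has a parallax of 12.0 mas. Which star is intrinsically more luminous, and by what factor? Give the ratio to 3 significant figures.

Star Q is more luminous, by a factor of 318.

Star P: M = m − 5 log₁₀ d + 5 = 5.24 − 5·1.0934 + 5 = 4.773
Star Q: p = 12.0 mas = 0.0120″ → d = 1/p = 83.33 pc
Star Q: M = m − 5 log₁₀ d + 5 = 3.12 − 5·1.9208 + 5 = -1.484
ΔM = M_P − M_Q = 4.773 − (-1.484) = 6.257; smaller M is more luminous → Star Q.
L ratio = 10^(0.4 |ΔM|) = 10^2.503 = 318.3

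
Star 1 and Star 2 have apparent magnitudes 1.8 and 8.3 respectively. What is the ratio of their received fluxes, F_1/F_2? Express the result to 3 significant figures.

F_1/F_2 ≈ 398

Δm = 1.8 − (8.3) = -6.5
Flux ratio = 10^(−0.4 Δm) = 10^(−0.4 × -6.5) = 10^2.600 = 398.1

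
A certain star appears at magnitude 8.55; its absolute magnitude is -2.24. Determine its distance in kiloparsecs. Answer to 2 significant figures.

d ≈ 1.4 kpc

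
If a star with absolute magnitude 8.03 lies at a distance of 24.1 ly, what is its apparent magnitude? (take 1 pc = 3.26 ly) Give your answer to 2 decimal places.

d = 24.1 ly / 3.26 = 7.393 pc
m = M + 5 log₁₀ d − 5 = 8.03 + 5·0.8688 − 5 = 7.374

m ≈ 7.37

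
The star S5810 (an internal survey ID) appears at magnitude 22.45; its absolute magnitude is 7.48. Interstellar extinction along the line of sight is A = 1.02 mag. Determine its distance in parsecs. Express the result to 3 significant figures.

d ≈ 6170 pc

m − M = 5 log₁₀(d/10 pc) + A  ⇒  22.45 − (7.48) − 1.02 = 5 log₁₀(d/10)
13.950 = 5 log₁₀(d/10)
log₁₀ d = (m − M − A)/5 + 1 = 3.7900
d = 10^3.7900 = 6166 pc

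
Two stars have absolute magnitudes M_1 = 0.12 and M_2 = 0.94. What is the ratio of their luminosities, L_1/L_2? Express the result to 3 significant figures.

L_1/L_2 ≈ 2.13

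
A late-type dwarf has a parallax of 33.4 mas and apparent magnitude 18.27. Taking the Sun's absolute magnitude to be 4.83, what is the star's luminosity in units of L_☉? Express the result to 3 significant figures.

d = 1/p = 1000/33.4 mas = 29.94 pc
M = m − 5 log₁₀ d + 5 = 18.27 − 5·1.4763 + 5 = 15.889
M − M_☉ = 15.889 − 4.83 = 11.059
L/L_☉ = 10^(−0.4 × 11.059) = 3.771×10^-5

L/L_☉ ≈ 3.77×10^-5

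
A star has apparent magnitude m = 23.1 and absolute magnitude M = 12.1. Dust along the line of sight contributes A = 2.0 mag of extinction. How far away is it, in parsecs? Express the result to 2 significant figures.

m − M = 5 log₁₀(d/10 pc) + A  ⇒  23.1 − (12.1) − 2.0 = 5 log₁₀(d/10)
9.000 = 5 log₁₀(d/10)
log₁₀ d = (m − M − A)/5 + 1 = 2.8000
d = 10^2.8000 = 631.0 pc

d ≈ 630 pc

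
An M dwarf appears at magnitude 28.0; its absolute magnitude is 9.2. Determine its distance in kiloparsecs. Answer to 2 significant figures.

d ≈ 58 kpc

Distance modulus: m − M = 28.0 − (9.2) = 18.800
m − M = 5 log₁₀ d − 5
log₁₀ d = (m − M)/5 + 1 = 4.7600
d = 10^4.7600 = 57540 pc
= 57.54 kpc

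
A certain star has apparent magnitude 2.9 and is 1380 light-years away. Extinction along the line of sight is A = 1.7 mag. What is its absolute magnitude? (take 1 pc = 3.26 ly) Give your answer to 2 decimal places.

d = 1380 ly / 3.26 = 423.3 pc
5 log₁₀(d/10 pc) = 5 log₁₀(423.3) − 5 = 8.133
M = m − 5 log₁₀(d/10) − A = 2.9 − 8.133 − 1.7 = -6.933

M ≈ -6.93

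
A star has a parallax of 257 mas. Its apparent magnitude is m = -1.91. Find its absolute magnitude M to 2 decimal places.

M ≈ 0.14

p = 257 mas = 0.257″ → d = 1/p = 3.891 pc
5 log₁₀(d/10 pc) = 5 log₁₀(3.891) − 5 = -2.050
M = m − 5 log₁₀(d/10) = -1.91 + 2.050 = 0.140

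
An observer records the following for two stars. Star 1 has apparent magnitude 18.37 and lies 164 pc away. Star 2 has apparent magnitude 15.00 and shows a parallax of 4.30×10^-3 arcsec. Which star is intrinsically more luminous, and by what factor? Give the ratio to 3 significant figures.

Star 1: M = m − 5 log₁₀ d + 5 = 18.37 − 5·2.2148 + 5 = 12.296
Star 2: d = 1/p = 1/4.30×10^-3″ = 232.6 pc
Star 2: M = m − 5 log₁₀ d + 5 = 15.00 − 5·2.3665 + 5 = 8.167
ΔM = M_1 − M_2 = 12.296 − (8.167) = 4.128; smaller M is more luminous → Star 2.
L ratio = 10^(0.4 |ΔM|) = 10^1.651 = 44.81

Star 2 is more luminous, by a factor of 44.8.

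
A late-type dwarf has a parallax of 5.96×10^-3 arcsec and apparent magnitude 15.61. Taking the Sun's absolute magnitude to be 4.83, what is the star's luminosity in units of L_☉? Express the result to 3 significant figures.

L/L_☉ ≈ 0.0137

d = 1/p = 1/5.96×10^-3″ = 167.8 pc
M = m − 5 log₁₀ d + 5 = 15.61 − 5·2.2248 + 5 = 9.486
M − M_☉ = 9.486 − 4.83 = 4.656
L/L_☉ = 10^(−0.4 × 4.656) = 0.01372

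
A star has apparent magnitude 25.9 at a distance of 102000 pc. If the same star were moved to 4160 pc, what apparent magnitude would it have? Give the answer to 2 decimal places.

Flux ∝ 1/d², so Δm = 5 log₁₀(d₂/d₁) = 5 log₁₀(4160/102000) = -6.948
m₂ = m₁ + Δm = 25.9 + (-6.948) = 18.952

m ≈ 18.95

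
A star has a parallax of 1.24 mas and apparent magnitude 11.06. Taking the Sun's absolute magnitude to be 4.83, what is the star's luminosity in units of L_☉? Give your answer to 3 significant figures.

d = 1/p = 1000/1.24 mas = 806.5 pc
M = m − 5 log₁₀ d + 5 = 11.06 − 5·2.9066 + 5 = 1.527
M − M_☉ = 1.527 − 4.83 = -3.303
L/L_☉ = 10^(−0.4 × -3.303) = 20.95

L/L_☉ ≈ 20.9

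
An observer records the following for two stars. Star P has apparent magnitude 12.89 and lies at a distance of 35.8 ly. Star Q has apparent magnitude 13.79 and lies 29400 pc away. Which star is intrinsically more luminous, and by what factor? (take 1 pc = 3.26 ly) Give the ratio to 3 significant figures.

Star Q is more luminous, by a factor of 3.13×10^6.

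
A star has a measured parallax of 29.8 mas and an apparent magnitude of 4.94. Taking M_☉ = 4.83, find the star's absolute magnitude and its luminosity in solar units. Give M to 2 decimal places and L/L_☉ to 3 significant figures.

M ≈ 2.31; L/L_☉ ≈ 10.2

d = 1/p = 1000/29.8 mas = 33.56 pc
M = m − 5 log₁₀ d + 5 = 4.94 − 5·1.5258 + 5 = 2.311
M − M_☉ = 2.311 − 4.83 = -2.519
L/L_☉ = 10^(−0.4 × -2.519) = 10.18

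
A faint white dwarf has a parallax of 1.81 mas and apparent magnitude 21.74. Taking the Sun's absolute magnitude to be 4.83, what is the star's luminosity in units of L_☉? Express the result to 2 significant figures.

L/L_☉ ≈ 5.3×10^-4

d = 1/p = 1000/1.81 mas = 552.5 pc
M = m − 5 log₁₀ d + 5 = 21.74 − 5·2.7423 + 5 = 13.028
M − M_☉ = 13.028 − 4.83 = 8.198
L/L_☉ = 10^(−0.4 × 8.198) = 5.256×10^-4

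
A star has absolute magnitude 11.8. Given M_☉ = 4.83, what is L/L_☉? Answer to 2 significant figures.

L/L_☉ ≈ 1.6×10^-3

M − M_☉ = 11.8 − 4.83 = 6.970
L/L_☉ = 10^(−0.4 (M − M_☉)) = 10^-2.788 = 1.629×10^-3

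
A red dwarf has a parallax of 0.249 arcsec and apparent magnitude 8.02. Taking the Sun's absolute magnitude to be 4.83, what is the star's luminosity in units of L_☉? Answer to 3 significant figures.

d = 1/p = 1/0.249″ = 4.016 pc
M = m − 5 log₁₀ d + 5 = 8.02 − 5·0.6038 + 5 = 10.001
M − M_☉ = 10.001 − 4.83 = 5.171
L/L_☉ = 10^(−0.4 × 5.171) = 8.543×10^-3

L/L_☉ ≈ 8.54×10^-3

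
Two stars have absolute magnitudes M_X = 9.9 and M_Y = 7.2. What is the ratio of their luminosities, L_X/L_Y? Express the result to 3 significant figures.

L_X/L_Y ≈ 0.0832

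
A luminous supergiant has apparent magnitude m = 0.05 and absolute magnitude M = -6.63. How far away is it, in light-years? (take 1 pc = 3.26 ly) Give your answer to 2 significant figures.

d ≈ 710 ly

Distance modulus: m − M = 0.05 − (-6.63) = 6.680
m − M = 5 log₁₀ d − 5
log₁₀ d = (m − M)/5 + 1 = 2.3360
d = 10^2.3360 = 216.8 pc
= 706.7 ly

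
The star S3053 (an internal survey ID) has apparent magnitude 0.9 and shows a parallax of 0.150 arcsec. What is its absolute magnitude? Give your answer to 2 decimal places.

d = 1/p = 1/0.150″ = 6.667 pc
5 log₁₀(d/10 pc) = 5 log₁₀(6.667) − 5 = -0.880
M = m − 5 log₁₀(d/10) = 0.9 + 0.880 = 1.780

M ≈ 1.78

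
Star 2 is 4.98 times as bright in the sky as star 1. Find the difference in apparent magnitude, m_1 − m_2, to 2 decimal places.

m_1 − m_2 ≈ 1.74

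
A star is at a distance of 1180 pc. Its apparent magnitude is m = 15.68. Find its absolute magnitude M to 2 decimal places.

M ≈ 5.32

5 log₁₀(d/10 pc) = 5 log₁₀(1180) − 5 = 10.359
M = m − 5 log₁₀(d/10) = 15.68 − 10.359 = 5.321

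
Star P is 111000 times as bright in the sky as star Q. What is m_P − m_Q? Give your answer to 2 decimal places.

Pogson: Δm = −2.5 log₁₀(ratio) = −2.5 log₁₀(111000) = −2.5 × 5.0453 = -12.613
Star P is brighter, so it has the smaller magnitude: the difference is negative.

m_P − m_Q ≈ -12.61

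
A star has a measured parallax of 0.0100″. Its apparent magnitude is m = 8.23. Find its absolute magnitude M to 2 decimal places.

d = 1/p = 1/0.0100″ = 100.0 pc
5 log₁₀(d/10 pc) = 5 log₁₀(100.0) − 5 = 5.000
M = m − 5 log₁₀(d/10) = 8.23 − 5.000 = 3.230

M ≈ 3.23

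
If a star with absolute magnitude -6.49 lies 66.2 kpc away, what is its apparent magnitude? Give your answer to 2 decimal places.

m ≈ 12.61

d = 66.2 kpc = 66200 pc
m = M + 5 log₁₀ d − 5 = -6.49 + 5·4.8209 − 5 = 12.614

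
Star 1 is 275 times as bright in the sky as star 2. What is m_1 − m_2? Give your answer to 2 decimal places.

Pogson: Δm = −2.5 log₁₀(ratio) = −2.5 log₁₀(275) = −2.5 × 2.4393 = -6.098
Star 1 is brighter, so it has the smaller magnitude: the difference is negative.

m_1 − m_2 ≈ -6.10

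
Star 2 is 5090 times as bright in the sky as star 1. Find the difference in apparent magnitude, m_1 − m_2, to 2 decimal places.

Pogson: Δm = −2.5 log₁₀(ratio) = −2.5 log₁₀(5090) = −2.5 × 3.7067 = -9.267
Star 2 is brighter so has the smaller magnitude: m_1 − m_2 is positive.

m_1 − m_2 ≈ 9.27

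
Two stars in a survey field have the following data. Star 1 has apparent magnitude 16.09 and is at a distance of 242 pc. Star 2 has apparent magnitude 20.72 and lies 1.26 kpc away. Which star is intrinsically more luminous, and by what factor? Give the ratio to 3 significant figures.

Star 1 is more luminous, by a factor of 2.62.

Star 1: M = m − 5 log₁₀ d + 5 = 16.09 − 5·2.3838 + 5 = 9.171
Star 2: d = 1.26 kpc = 1260 pc
Star 2: M = m − 5 log₁₀ d + 5 = 20.72 − 5·3.1004 + 5 = 10.218
ΔM = M_1 − M_2 = 9.171 − (10.218) = -1.047; smaller M is more luminous → Star 1.
L ratio = 10^(0.4 |ΔM|) = 10^0.419 = 2.624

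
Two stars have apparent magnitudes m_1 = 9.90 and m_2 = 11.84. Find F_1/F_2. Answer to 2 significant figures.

F_1/F_2 ≈ 6.0

Δm = 9.90 − (11.84) = -1.94
Flux ratio = 10^(−0.4 Δm) = 10^(−0.4 × -1.94) = 10^0.776 = 5.970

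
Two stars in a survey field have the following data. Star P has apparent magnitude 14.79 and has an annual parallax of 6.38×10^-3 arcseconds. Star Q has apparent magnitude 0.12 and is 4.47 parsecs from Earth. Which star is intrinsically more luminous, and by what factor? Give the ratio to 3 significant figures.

Star P: d = 1/p = 1/6.38×10^-3″ = 156.7 pc
Star P: M = m − 5 log₁₀ d + 5 = 14.79 − 5·2.1952 + 5 = 8.814
Star Q: M = m − 5 log₁₀ d + 5 = 0.12 − 5·0.6503 + 5 = 1.868
ΔM = M_P − M_Q = 8.814 − (1.868) = 6.946; smaller M is more luminous → Star Q.
L ratio = 10^(0.4 |ΔM|) = 10^2.778 = 600.1

Star Q is more luminous, by a factor of 600.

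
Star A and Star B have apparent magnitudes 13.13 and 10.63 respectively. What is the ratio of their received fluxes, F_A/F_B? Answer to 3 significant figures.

F_A/F_B ≈ 0.100

Δm = 13.13 − (10.63) = 2.50
Flux ratio = 10^(−0.4 Δm) = 10^(−0.4 × 2.50) = 10^-1.000 = 0.1000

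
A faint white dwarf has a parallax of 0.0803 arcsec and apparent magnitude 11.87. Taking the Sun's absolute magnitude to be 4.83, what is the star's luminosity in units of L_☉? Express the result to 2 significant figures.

L/L_☉ ≈ 2.4×10^-3

d = 1/p = 1/0.0803″ = 12.45 pc
M = m − 5 log₁₀ d + 5 = 11.87 − 5·1.0953 + 5 = 11.394
M − M_☉ = 11.394 − 4.83 = 6.564
L/L_☉ = 10^(−0.4 × 6.564) = 2.369×10^-3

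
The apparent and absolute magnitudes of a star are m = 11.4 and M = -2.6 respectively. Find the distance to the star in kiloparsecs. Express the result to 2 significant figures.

d ≈ 6.3 kpc

μ = m − M = 14.000
m − M = 5 log₁₀ d − 5
log₁₀ d = (m − M)/5 + 1 = 3.8000
d = 10^3.8000 = 6310 pc
= 6.310 kpc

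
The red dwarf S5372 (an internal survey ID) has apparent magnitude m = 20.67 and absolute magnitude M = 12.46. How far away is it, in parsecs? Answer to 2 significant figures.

d ≈ 440 pc

μ = m − M = 8.210
m − M = 5 log₁₀ d − 5
log₁₀ d = (m − M)/5 + 1 = 2.6420
d = 10^2.6420 = 438.5 pc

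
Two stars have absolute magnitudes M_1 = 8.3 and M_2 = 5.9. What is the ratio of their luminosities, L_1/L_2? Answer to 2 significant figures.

ΔM = M_1 − M_2 = 2.4
L_1/L_2 = 10^(−0.4 ΔM) = 10^-0.960 = 0.1096

L_1/L_2 ≈ 0.11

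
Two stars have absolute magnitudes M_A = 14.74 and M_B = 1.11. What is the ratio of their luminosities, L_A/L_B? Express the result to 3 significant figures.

ΔM = M_A − M_B = 13.63
L_A/L_B = 10^(−0.4 ΔM) = 10^-5.452 = 3.532×10^-6

L_A/L_B ≈ 3.53×10^-6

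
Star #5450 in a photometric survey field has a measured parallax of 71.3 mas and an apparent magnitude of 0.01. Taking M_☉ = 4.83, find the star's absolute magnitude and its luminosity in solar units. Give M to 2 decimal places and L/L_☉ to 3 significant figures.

M ≈ -0.72; L/L_☉ ≈ 167

d = 1/p = 1000/71.3 mas = 14.03 pc
M = m − 5 log₁₀ d + 5 = 0.01 − 5·1.1469 + 5 = -0.725
M − M_☉ = -0.725 − 4.83 = -5.555
L/L_☉ = 10^(−0.4 × -5.555) = 166.7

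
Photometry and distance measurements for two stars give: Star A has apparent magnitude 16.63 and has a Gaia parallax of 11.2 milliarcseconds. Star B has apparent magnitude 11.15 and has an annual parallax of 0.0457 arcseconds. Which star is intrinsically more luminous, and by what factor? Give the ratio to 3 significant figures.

Star B is more luminous, by a factor of 9.35.

Star A: p = 11.2 mas = 0.0112″ → d = 1/p = 89.29 pc
Star A: M = m − 5 log₁₀ d + 5 = 16.63 − 5·1.9508 + 5 = 11.876
Star B: d = 1/p = 1/0.0457″ = 21.88 pc
Star B: M = m − 5 log₁₀ d + 5 = 11.15 − 5·1.3401 + 5 = 9.450
ΔM = M_A − M_B = 11.876 − (9.450) = 2.427; smaller M is more luminous → Star B.
L ratio = 10^(0.4 |ΔM|) = 10^0.971 = 9.346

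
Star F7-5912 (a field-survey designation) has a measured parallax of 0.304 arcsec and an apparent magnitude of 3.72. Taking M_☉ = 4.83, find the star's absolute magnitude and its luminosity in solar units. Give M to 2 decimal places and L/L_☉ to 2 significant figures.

d = 1/p = 1/0.304″ = 3.289 pc
M = m − 5 log₁₀ d + 5 = 3.72 − 5·0.5171 + 5 = 6.134
M − M_☉ = 6.134 − 4.83 = 1.304
L/L_☉ = 10^(−0.4 × 1.304) = 0.3008

M ≈ 6.13; L/L_☉ ≈ 0.30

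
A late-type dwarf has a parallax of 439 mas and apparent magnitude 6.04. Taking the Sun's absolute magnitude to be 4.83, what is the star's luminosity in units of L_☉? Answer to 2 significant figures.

L/L_☉ ≈ 0.017

d = 1/p = 1000/439 mas = 2.278 pc
M = m − 5 log₁₀ d + 5 = 6.04 − 5·0.3575 + 5 = 9.252
M − M_☉ = 9.252 − 4.83 = 4.422
L/L_☉ = 10^(−0.4 × 4.422) = 0.01702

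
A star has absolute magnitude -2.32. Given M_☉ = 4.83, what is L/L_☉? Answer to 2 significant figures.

L/L_☉ ≈ 720

M − M_☉ = -2.32 − 4.83 = -7.150
L/L_☉ = 10^(−0.4 (M − M_☉)) = 10^2.860 = 724.4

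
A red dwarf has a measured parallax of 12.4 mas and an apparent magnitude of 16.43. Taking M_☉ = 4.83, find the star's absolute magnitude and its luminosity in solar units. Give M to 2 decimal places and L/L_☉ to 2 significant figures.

d = 1/p = 1000/12.4 mas = 80.65 pc
M = m − 5 log₁₀ d + 5 = 16.43 − 5·1.9066 + 5 = 11.897
M − M_☉ = 11.897 − 4.83 = 7.067
L/L_☉ = 10^(−0.4 × 7.067) = 1.490×10^-3

M ≈ 11.90; L/L_☉ ≈ 1.5×10^-3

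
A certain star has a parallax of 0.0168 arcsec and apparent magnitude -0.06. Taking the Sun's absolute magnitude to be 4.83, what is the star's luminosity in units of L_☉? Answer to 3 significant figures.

L/L_☉ ≈ 3200

d = 1/p = 1/0.0168″ = 59.52 pc
M = m − 5 log₁₀ d + 5 = -0.06 − 5·1.7747 + 5 = -3.933
M − M_☉ = -3.933 − 4.83 = -8.763
L/L_☉ = 10^(−0.4 × -8.763) = 3202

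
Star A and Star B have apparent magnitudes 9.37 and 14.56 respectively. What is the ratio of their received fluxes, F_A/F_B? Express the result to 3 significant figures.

F_A/F_B ≈ 119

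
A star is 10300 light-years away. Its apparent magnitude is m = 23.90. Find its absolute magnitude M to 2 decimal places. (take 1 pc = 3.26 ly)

d = 10300 ly / 3.26 = 3160 pc
5 log₁₀(d/10 pc) = 5 log₁₀(3160) − 5 = 12.498
M = m − 5 log₁₀(d/10) = 23.90 − 12.498 = 11.402

M ≈ 11.40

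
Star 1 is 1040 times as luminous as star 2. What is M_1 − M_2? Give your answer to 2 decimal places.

M_1 − M_2 ≈ -7.54

Pogson: ΔM = −2.5 log₁₀(ratio) = −2.5 log₁₀(1040) = −2.5 × 3.0170 = -7.543
Star 1 is brighter, so it has the smaller magnitude: the difference is negative.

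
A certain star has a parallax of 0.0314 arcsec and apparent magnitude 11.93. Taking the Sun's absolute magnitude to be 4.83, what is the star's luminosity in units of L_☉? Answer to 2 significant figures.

d = 1/p = 1/0.0314″ = 31.85 pc
M = m − 5 log₁₀ d + 5 = 11.93 − 5·1.5031 + 5 = 9.415
M − M_☉ = 9.415 − 4.83 = 4.585
L/L_☉ = 10^(−0.4 × 4.585) = 0.01466

L/L_☉ ≈ 0.015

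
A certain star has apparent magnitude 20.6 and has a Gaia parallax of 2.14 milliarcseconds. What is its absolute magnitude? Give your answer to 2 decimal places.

p = 2.14 mas = 2.14×10^-3″ → d = 1/p = 467.3 pc
5 log₁₀(d/10 pc) = 5 log₁₀(467.3) − 5 = 8.348
M = m − 5 log₁₀(d/10) = 20.6 − 8.348 = 12.252

M ≈ 12.25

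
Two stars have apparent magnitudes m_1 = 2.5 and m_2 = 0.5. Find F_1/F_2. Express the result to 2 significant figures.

F_1/F_2 ≈ 0.16

Δm = 2.5 − (0.5) = 2.0
Flux ratio = 10^(−0.4 Δm) = 10^(−0.4 × 2.0) = 10^-0.800 = 0.1585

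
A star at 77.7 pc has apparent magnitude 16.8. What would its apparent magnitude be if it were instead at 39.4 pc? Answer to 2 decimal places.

Flux ∝ 1/d², so Δm = 5 log₁₀(d₂/d₁) = 5 log₁₀(39.4/77.7) = -1.475
m₂ = m₁ + Δm = 16.8 + (-1.475) = 15.325

m ≈ 15.33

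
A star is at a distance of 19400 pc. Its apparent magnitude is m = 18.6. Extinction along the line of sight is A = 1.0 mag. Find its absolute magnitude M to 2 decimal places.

5 log₁₀(d/10 pc) = 5 log₁₀(19400) − 5 = 16.439
M = m − 5 log₁₀(d/10) − A = 18.6 − 16.439 − 1.0 = 1.161

M ≈ 1.16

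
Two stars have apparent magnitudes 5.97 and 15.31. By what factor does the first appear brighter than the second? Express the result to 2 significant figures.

5400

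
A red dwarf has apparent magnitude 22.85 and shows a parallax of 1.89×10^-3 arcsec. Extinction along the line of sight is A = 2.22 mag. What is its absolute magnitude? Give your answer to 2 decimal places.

M ≈ 12.01

d = 1/p = 1/1.89×10^-3″ = 529.1 pc
5 log₁₀(d/10 pc) = 5 log₁₀(529.1) − 5 = 8.618
M = m − 5 log₁₀(d/10) − A = 22.85 − 8.618 − 2.22 = 12.012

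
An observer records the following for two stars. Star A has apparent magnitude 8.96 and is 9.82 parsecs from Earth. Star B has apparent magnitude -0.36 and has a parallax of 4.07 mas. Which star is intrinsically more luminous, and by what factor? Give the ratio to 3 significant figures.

Star B is more luminous, by a factor of 3.35×10^6.

Star A: M = m − 5 log₁₀ d + 5 = 8.96 − 5·0.9921 + 5 = 8.999
Star B: p = 4.07 mas = 4.07×10^-3″ → d = 1/p = 245.7 pc
Star B: M = m − 5 log₁₀ d + 5 = -0.36 − 5·2.3904 + 5 = -7.312
ΔM = M_A − M_B = 8.999 − (-7.312) = 16.311; smaller M is more luminous → Star B.
L ratio = 10^(0.4 |ΔM|) = 10^6.525 = 3.346×10^6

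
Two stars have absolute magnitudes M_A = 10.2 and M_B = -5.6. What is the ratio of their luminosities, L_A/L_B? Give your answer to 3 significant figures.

ΔM = M_A − M_B = 15.8
L_A/L_B = 10^(−0.4 ΔM) = 10^-6.320 = 4.786×10^-7

L_A/L_B ≈ 4.79×10^-7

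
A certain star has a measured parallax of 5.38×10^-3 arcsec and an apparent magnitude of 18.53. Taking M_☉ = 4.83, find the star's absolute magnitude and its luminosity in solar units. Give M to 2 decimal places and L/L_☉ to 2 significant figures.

M ≈ 12.18; L/L_☉ ≈ 1.1×10^-3

d = 1/p = 1/5.38×10^-3″ = 185.9 pc
M = m − 5 log₁₀ d + 5 = 18.53 − 5·2.2692 + 5 = 12.184
M − M_☉ = 12.184 − 4.83 = 7.354
L/L_☉ = 10^(−0.4 × 7.354) = 1.144×10^-3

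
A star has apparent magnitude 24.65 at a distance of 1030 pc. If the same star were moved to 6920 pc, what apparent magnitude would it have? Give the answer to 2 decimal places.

Flux ∝ 1/d², so Δm = 5 log₁₀(d₂/d₁) = 5 log₁₀(6920/1030) = 4.136
m₂ = m₁ + Δm = 24.65 + (4.136) = 28.786

m ≈ 28.79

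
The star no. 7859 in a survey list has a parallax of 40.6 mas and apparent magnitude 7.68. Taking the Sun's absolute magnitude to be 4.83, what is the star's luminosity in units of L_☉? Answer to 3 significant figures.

d = 1/p = 1000/40.6 mas = 24.63 pc
M = m − 5 log₁₀ d + 5 = 7.68 − 5·1.3915 + 5 = 5.723
M − M_☉ = 5.723 − 4.83 = 0.893
L/L_☉ = 10^(−0.4 × 0.893) = 0.4395

L/L_☉ ≈ 0.439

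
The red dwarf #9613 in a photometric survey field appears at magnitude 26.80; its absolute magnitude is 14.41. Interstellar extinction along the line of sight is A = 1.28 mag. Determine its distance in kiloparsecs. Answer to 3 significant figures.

m − M = 5 log₁₀(d/10 pc) + A  ⇒  26.80 − (14.41) − 1.28 = 5 log₁₀(d/10)
11.110 = 5 log₁₀(d/10)
log₁₀ d = (m − M − A)/5 + 1 = 3.2220
d = 10^3.2220 = 1667 pc
= 1.667 kpc

d ≈ 1.67 kpc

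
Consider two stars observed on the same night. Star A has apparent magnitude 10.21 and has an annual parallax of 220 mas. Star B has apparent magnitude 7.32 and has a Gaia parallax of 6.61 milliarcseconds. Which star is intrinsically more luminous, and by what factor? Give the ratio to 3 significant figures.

Star B is more luminous, by a factor of 15900.

Star A: p = 220 mas = 0.220″ → d = 1/p = 4.545 pc
Star A: M = m − 5 log₁₀ d + 5 = 10.21 − 5·0.6576 + 5 = 11.922
Star B: p = 6.61 mas = 6.61×10^-3″ → d = 1/p = 151.3 pc
Star B: M = m − 5 log₁₀ d + 5 = 7.32 − 5·2.1798 + 5 = 1.421
ΔM = M_A − M_B = 11.922 − (1.421) = 10.501; smaller M is more luminous → Star B.
L ratio = 10^(0.4 |ΔM|) = 10^4.200 = 15870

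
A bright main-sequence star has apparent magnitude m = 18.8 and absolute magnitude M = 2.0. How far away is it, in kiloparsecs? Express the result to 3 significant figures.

d ≈ 22.9 kpc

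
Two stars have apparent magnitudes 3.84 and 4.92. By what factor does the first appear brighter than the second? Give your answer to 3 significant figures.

2.70

Δm = 3.84 − (4.92) = -1.08
Flux ratio = 10^(−0.4 Δm) = 10^(−0.4 × -1.08) = 10^0.432 = 2.704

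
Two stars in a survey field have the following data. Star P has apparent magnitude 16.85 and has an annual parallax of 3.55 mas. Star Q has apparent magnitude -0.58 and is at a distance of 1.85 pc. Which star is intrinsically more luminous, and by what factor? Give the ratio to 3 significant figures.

Star Q is more luminous, by a factor of 404.

Star P: p = 3.55 mas = 3.55×10^-3″ → d = 1/p = 281.7 pc
Star P: M = m − 5 log₁₀ d + 5 = 16.85 − 5·2.4498 + 5 = 9.601
Star Q: M = m − 5 log₁₀ d + 5 = -0.58 − 5·0.2672 + 5 = 3.084
ΔM = M_P − M_Q = 9.601 − (3.084) = 6.517; smaller M is more luminous → Star Q.
L ratio = 10^(0.4 |ΔM|) = 10^2.607 = 404.4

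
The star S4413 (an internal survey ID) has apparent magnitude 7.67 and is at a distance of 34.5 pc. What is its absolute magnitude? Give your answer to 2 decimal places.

5 log₁₀(d/10 pc) = 5 log₁₀(34.50) − 5 = 2.689
M = m − 5 log₁₀(d/10) = 7.67 − 2.689 = 4.981

M ≈ 4.98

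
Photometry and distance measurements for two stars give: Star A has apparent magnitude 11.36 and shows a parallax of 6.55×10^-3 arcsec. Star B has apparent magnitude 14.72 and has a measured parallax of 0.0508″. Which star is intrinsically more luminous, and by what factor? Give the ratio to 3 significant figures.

Star A is more luminous, by a factor of 1330.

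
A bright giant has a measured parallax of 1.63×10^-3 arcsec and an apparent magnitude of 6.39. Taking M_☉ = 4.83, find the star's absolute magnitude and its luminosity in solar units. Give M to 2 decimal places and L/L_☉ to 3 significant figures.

M ≈ -2.55; L/L_☉ ≈ 895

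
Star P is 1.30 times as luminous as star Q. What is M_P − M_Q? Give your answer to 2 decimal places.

M_P − M_Q ≈ -0.28

Pogson: ΔM = −2.5 log₁₀(ratio) = −2.5 log₁₀(1.30) = −2.5 × 0.1139 = -0.285
Star P is brighter, so it has the smaller magnitude: the difference is negative.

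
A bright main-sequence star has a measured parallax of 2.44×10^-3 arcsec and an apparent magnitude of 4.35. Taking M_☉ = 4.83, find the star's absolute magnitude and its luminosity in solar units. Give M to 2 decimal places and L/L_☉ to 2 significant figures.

M ≈ -3.71; L/L_☉ ≈ 2600

d = 1/p = 1/2.44×10^-3″ = 409.8 pc
M = m − 5 log₁₀ d + 5 = 4.35 − 5·2.6126 + 5 = -3.713
M − M_☉ = -3.713 − 4.83 = -8.543
L/L_☉ = 10^(−0.4 × -8.543) = 2613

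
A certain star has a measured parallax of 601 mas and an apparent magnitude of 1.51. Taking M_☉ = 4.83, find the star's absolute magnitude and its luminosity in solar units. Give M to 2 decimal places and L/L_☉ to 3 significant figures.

M ≈ 5.40; L/L_☉ ≈ 0.589

d = 1/p = 1000/601 mas = 1.664 pc
M = m − 5 log₁₀ d + 5 = 1.51 − 5·0.2211 + 5 = 5.404
M − M_☉ = 5.404 − 4.83 = 0.574
L/L_☉ = 10^(−0.4 × 0.574) = 0.5892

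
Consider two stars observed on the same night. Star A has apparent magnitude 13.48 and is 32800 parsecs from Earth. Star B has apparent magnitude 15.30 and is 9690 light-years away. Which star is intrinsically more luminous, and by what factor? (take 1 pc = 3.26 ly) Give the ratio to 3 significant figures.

Star A is more luminous, by a factor of 651.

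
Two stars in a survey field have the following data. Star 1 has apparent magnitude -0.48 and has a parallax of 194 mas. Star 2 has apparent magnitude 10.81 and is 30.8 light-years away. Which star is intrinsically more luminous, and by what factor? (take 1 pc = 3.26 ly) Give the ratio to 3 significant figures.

Star 1 is more luminous, by a factor of 9770.

Star 1: p = 194 mas = 0.194″ → d = 1/p = 5.155 pc
Star 1: M = m − 5 log₁₀ d + 5 = -0.48 − 5·0.7122 + 5 = 0.959
Star 2: d = 30.8 ly / 3.26 = 9.448 pc
Star 2: M = m − 5 log₁₀ d + 5 = 10.81 − 5·0.9753 + 5 = 10.933
ΔM = M_1 − M_2 = 0.959 − (10.933) = -9.974; smaller M is more luminous → Star 1.
L ratio = 10^(0.4 |ΔM|) = 10^3.990 = 9766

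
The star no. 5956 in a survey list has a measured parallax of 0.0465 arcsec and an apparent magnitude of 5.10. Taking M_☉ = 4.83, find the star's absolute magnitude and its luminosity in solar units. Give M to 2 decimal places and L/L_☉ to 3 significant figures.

d = 1/p = 1/0.0465″ = 21.51 pc
M = m − 5 log₁₀ d + 5 = 5.10 − 5·1.3325 + 5 = 3.437
M − M_☉ = 3.437 − 4.83 = -1.393
L/L_☉ = 10^(−0.4 × -1.393) = 3.607

M ≈ 3.44; L/L_☉ ≈ 3.61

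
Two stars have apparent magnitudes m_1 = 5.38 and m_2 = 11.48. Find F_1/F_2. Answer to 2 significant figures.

Magnitude difference = -6.10
Flux ratio = 10^(−0.4 Δm) = 10^(−0.4 × -6.10) = 10^2.440 = 275.4

F_1/F_2 ≈ 280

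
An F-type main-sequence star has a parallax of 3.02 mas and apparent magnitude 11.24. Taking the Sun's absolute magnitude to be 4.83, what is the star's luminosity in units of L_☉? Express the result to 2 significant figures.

L/L_☉ ≈ 3.0

d = 1/p = 1000/3.02 mas = 331.1 pc
M = m − 5 log₁₀ d + 5 = 11.24 − 5·2.5200 + 5 = 3.640
M − M_☉ = 3.640 − 4.83 = -1.190
L/L_☉ = 10^(−0.4 × -1.190) = 2.992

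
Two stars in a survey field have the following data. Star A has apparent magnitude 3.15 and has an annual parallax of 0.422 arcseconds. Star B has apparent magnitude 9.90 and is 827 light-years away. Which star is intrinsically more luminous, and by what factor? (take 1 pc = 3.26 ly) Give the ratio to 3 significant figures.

Star A: d = 1/p = 1/0.422″ = 2.370 pc
Star A: M = m − 5 log₁₀ d + 5 = 3.15 − 5·0.3747 + 5 = 6.277
Star B: d = 827 ly / 3.26 = 253.7 pc
Star B: M = m − 5 log₁₀ d + 5 = 9.90 − 5·2.4043 + 5 = 2.879
ΔM = M_A − M_B = 6.277 − (2.879) = 3.398; smaller M is more luminous → Star B.
L ratio = 10^(0.4 |ΔM|) = 10^1.359 = 22.87

Star B is more luminous, by a factor of 22.9.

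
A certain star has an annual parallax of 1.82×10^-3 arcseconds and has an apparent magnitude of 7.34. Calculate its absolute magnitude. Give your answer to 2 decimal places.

M ≈ -1.36

d = 1/p = 1/1.82×10^-3″ = 549.5 pc
5 log₁₀(d/10 pc) = 5 log₁₀(549.5) − 5 = 8.700
M = m − 5 log₁₀(d/10) = 7.34 − 8.700 = -1.360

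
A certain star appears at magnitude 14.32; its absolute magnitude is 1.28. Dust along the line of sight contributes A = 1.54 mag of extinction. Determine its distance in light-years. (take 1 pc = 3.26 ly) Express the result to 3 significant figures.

m − M = 5 log₁₀(d/10 pc) + A  ⇒  14.32 − (1.28) − 1.54 = 5 log₁₀(d/10)
11.500 = 5 log₁₀(d/10)
log₁₀ d = (m − M − A)/5 + 1 = 3.3000
d = 10^3.3000 = 1995 pc
= 6505 ly

d ≈ 6500 ly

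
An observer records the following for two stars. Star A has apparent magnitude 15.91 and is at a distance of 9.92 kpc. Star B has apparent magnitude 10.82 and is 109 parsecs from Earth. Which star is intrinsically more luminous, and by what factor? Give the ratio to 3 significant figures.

Star A is more luminous, by a factor of 76.2.

Star A: d = 9.92 kpc = 9920 pc
Star A: M = m − 5 log₁₀ d + 5 = 15.91 − 5·3.9965 + 5 = 0.927
Star B: M = m − 5 log₁₀ d + 5 = 10.82 − 5·2.0374 + 5 = 5.633
ΔM = M_A − M_B = 0.927 − (5.633) = -4.705; smaller M is more luminous → Star A.
L ratio = 10^(0.4 |ΔM|) = 10^1.882 = 76.24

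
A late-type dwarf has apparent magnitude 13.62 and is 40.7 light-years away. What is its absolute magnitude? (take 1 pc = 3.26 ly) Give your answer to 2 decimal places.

M ≈ 13.14

d = 40.7 ly / 3.26 = 12.48 pc
5 log₁₀(d/10 pc) = 5 log₁₀(12.48) − 5 = 0.482
M = m − 5 log₁₀(d/10) = 13.62 − 0.482 = 13.138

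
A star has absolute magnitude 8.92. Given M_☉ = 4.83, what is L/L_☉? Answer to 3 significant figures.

L/L_☉ ≈ 0.0231

M − M_☉ = 8.92 − 4.83 = 4.090
L/L_☉ = 10^(−0.4 (M − M_☉)) = 10^-1.636 = 0.02312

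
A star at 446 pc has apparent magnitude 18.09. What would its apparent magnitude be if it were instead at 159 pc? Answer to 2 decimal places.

Flux ∝ 1/d², so Δm = 5 log₁₀(d₂/d₁) = 5 log₁₀(159/446) = -2.240
m₂ = m₁ + Δm = 18.09 + (-2.240) = 15.850

m ≈ 15.85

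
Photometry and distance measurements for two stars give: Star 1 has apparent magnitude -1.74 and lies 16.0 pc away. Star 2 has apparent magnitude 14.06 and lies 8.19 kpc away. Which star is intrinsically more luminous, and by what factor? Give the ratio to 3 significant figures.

Star 1: M = m − 5 log₁₀ d + 5 = -1.74 − 5·1.2041 + 5 = -2.761
Star 2: d = 8.19 kpc = 8190 pc
Star 2: M = m − 5 log₁₀ d + 5 = 14.06 − 5·3.9133 + 5 = -0.506
ΔM = M_1 − M_2 = -2.761 − (-0.506) = -2.254; smaller M is more luminous → Star 1.
L ratio = 10^(0.4 |ΔM|) = 10^0.902 = 7.974

Star 1 is more luminous, by a factor of 7.97.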